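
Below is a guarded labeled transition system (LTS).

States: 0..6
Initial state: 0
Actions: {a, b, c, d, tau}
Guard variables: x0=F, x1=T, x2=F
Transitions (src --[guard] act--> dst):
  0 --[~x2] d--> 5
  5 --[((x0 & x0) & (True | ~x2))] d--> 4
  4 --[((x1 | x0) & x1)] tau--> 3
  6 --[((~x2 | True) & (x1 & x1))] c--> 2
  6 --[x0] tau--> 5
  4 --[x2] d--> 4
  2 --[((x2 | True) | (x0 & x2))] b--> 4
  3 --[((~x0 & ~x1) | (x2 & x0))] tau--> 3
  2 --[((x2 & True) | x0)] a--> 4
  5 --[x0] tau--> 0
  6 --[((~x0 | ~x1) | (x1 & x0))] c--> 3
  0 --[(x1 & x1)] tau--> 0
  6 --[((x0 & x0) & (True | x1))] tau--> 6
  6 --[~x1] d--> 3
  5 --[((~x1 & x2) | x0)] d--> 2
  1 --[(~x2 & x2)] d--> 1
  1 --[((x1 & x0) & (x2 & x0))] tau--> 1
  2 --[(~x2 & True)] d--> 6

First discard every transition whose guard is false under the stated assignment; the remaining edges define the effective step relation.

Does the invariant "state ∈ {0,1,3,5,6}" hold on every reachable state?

Safe = {0,1,3,5,6}
Reach set: {0,5}
  0: ok
  5: ok

Answer: INVARIANT HOLDS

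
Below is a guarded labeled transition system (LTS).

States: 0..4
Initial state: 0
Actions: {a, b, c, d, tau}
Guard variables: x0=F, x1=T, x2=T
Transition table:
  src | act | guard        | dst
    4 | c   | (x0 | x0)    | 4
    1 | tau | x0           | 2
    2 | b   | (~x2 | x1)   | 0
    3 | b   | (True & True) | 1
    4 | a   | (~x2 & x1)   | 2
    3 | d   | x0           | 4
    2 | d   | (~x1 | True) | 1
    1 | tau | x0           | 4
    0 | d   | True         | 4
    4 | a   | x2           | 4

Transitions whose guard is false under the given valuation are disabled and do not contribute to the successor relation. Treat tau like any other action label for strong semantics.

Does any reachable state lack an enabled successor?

R = {0,4}
  0: d→4  [1 out]
  4: a→4  [1 out]

Answer: DEADLOCK-FREE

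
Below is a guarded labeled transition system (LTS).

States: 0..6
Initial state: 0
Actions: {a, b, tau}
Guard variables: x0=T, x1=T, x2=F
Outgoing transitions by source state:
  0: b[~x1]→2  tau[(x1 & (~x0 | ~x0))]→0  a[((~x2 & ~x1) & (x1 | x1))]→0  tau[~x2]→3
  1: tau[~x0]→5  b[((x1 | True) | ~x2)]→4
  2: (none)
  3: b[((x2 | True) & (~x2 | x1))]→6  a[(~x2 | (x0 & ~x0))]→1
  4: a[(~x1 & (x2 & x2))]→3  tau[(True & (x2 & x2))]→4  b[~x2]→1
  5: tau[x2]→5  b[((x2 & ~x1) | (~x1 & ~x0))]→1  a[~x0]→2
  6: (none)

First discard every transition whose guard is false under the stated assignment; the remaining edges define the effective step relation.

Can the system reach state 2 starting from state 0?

After dropping false guards: 5 live edges.
L0 = {0}
L1 = {3}  total {0,3}
L2 = {1,6}  total {0,1,3,6}
L3 = {4}  total {0,1,3,4,6}
R = {0,1,3,4,6}

Answer: UNREACHABLE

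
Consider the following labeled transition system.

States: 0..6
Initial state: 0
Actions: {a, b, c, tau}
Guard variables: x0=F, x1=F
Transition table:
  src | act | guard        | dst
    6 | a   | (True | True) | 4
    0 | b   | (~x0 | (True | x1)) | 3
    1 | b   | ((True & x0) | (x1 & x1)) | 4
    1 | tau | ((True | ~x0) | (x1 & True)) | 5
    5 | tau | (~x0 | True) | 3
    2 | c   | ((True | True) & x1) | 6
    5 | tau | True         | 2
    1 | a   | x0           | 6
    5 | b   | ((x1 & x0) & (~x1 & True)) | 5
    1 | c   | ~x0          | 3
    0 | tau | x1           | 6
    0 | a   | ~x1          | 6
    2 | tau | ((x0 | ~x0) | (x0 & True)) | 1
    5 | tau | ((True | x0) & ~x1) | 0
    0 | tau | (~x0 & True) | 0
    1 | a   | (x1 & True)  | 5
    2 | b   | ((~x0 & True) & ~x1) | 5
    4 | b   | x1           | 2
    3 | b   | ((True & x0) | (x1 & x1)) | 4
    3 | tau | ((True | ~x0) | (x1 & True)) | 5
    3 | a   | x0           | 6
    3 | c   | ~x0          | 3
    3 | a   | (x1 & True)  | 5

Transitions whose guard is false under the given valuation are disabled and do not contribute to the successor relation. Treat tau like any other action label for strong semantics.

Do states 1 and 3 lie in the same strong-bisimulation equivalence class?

Answer: BISIMILAR

Trace:
Bisimulation quotient by refinement:
  π0 = {{0,1,2,3,4,5,6}}
  π1 = {{0},{1,3},{2},{4},{5},{6}}
Fixed point at round 2; 6 class(es).
1∈{1,3}, 3∈{1,3}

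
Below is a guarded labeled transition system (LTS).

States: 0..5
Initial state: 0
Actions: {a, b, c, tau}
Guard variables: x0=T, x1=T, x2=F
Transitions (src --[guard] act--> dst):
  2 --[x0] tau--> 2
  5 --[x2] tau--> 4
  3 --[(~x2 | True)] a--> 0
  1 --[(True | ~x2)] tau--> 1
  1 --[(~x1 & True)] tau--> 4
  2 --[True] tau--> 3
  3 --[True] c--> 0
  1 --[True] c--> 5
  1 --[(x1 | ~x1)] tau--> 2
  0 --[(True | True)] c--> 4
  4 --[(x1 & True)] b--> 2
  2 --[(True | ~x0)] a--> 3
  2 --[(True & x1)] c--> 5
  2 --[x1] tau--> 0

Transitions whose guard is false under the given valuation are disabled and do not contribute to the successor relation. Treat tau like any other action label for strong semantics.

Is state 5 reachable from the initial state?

Answer: REACHABLE

Trace:
12 transition(s) survive guard evaluation.
depth 0: {0}
depth 1: {4}  cumulative {0,4}
depth 2: {2}  cumulative {0,2,4}
depth 3: {3,5}  cumulative {0,2,3,4,5}
Reach set: {0,2,3,4,5}
Path to 5: c·b·c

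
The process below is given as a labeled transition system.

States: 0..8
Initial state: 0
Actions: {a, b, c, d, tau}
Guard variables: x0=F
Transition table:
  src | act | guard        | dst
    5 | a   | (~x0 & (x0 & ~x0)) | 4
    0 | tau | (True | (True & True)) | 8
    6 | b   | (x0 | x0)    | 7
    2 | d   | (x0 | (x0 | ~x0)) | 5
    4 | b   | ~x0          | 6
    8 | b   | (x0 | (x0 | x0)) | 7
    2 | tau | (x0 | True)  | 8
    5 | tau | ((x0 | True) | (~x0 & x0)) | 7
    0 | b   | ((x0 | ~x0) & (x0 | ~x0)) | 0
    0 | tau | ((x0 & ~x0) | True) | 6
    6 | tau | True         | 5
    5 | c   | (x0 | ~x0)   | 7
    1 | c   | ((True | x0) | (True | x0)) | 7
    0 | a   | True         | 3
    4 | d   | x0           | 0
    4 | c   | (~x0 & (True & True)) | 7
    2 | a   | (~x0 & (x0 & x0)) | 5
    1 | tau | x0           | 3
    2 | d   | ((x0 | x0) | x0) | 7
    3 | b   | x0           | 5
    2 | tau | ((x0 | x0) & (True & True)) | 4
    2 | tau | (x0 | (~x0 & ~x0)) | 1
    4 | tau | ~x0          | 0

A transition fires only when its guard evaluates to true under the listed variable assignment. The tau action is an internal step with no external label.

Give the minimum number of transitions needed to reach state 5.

Answer: 2

Trace:
Layered search for 5:
  L0 = {0}
  L1 = {3,6,8}
  L2 = {5}
first hit 5 at d=2 via tau·tau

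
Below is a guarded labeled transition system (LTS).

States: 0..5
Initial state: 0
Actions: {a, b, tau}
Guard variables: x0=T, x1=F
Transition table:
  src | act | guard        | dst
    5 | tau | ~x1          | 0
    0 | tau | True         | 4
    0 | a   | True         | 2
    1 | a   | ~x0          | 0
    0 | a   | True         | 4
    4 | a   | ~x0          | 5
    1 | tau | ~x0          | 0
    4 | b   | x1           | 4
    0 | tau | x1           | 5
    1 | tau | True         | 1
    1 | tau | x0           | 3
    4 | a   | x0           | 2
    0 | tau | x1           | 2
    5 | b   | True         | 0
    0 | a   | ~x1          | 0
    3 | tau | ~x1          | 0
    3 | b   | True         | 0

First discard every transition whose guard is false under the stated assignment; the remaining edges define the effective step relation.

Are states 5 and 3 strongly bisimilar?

Refine partition for ~:
  round 0: {{0,1,2,3,4,5}}
  round 1: {{0},{1},{2},{3,5},{4}}
Fixed point at round 2; 5 class(es).
class of 5: {3,5}; class of 3: {3,5}

Answer: BISIMILAR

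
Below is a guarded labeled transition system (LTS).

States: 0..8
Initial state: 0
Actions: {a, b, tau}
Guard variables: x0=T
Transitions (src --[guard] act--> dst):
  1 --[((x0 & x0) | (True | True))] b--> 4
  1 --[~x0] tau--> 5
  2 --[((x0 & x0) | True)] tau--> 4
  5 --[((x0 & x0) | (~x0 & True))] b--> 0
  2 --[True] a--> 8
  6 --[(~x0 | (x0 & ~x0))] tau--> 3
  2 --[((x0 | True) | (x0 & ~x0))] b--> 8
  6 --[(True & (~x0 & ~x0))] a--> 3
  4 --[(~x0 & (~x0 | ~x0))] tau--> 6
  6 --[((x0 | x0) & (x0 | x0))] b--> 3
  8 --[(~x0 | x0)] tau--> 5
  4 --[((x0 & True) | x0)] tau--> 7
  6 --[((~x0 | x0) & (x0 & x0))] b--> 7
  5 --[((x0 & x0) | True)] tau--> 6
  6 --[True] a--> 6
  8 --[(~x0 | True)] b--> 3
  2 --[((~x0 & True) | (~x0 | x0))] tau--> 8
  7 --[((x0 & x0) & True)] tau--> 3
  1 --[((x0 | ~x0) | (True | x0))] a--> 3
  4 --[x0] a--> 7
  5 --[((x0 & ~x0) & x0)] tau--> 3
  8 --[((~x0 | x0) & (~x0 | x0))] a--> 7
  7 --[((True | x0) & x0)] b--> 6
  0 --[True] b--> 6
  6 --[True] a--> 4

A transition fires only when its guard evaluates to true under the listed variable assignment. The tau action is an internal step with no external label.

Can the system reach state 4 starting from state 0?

Answer: REACHABLE

Working:
After dropping false guards: 20 live edges.
depth 0: {0}
depth 1: {6}  cumulative {0,6}
depth 2: {3,4,7}  cumulative {0,3,4,6,7}
Reachable = {0,3,4,6,7}
trace reaching 4: b·a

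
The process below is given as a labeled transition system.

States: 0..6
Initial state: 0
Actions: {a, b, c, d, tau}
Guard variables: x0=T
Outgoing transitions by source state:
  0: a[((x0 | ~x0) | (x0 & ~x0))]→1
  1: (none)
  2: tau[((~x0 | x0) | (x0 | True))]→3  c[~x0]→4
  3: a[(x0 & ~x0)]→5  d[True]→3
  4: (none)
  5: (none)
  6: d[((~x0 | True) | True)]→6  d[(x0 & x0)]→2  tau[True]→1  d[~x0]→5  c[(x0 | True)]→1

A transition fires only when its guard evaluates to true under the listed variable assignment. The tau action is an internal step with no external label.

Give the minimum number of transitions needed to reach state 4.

Answer: UNREACHABLE

Working:
BFS to 4:
  Layer 0: {0}
  Layer 1: {1}
4 never appears.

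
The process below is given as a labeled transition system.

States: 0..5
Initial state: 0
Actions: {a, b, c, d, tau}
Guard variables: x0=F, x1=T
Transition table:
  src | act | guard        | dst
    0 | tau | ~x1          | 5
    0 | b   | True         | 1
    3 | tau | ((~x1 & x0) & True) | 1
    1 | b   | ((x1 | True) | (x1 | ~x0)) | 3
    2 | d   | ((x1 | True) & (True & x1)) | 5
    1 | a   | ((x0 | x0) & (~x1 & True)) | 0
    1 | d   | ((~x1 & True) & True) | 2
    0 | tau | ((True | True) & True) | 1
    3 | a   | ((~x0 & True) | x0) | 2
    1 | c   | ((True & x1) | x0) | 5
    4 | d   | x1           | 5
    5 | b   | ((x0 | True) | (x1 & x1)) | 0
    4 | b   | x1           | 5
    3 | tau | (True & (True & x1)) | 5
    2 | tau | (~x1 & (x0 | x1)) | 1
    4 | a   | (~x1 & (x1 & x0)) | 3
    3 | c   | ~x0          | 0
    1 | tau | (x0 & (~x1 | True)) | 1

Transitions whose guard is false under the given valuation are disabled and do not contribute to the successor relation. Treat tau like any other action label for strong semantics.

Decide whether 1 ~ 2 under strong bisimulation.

Bisimulation quotient by refinement:
  round 0: {{0,1,2,3,4,5}}
  round 1: {{0},{1},{2},{3},{4},{5}}
Fixed point at round 2; 6 class(es).
class of 1: {1}; class of 2: {2}

Answer: NOT BISIMILAR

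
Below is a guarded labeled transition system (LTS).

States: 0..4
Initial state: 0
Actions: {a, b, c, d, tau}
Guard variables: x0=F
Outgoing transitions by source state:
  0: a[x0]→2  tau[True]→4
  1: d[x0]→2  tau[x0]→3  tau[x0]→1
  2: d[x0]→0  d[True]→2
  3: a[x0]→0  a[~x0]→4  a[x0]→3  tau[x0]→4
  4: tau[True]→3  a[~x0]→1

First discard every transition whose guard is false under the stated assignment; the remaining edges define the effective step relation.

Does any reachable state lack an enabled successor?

Reach set: {0,1,3,4}
  0: tau→4  [1 exit(s)]
  1: ∅  [no exit]
  3: a→4  [1 exit(s)]
  4: a→1  tau→3  [2 exit(s)]
witness 1: tau·a

Answer: DEADLOCK at state 1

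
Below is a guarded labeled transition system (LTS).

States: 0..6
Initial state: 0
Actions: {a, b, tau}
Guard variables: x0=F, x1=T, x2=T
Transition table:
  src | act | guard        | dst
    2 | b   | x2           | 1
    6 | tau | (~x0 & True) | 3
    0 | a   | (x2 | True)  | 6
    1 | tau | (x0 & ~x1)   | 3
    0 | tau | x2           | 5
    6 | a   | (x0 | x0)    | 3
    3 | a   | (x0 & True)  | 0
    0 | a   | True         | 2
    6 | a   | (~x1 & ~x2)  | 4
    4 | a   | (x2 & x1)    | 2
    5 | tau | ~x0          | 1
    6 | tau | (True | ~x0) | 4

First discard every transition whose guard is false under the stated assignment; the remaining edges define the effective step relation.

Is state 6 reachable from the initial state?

After dropping false guards: 8 live edges.
L0 = {0}
L1 = {2,5,6}  now seen {0,2,5,6}
L2 = {1,3,4}  now seen {0,1,2,3,4,5,6}
Reachable = {0,1,2,3,4,5,6}
witness 6: a

Answer: REACHABLE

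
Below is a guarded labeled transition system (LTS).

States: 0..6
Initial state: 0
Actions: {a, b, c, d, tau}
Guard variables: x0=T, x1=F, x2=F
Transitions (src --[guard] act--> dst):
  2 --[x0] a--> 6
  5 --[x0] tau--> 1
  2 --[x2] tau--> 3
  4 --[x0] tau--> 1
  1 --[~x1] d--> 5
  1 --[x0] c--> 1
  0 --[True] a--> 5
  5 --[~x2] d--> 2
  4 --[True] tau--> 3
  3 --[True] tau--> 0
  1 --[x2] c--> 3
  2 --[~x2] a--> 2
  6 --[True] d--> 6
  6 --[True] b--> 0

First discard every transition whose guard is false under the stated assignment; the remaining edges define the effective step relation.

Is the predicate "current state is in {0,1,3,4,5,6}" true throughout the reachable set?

Safe = {0,1,3,4,5,6}
Reach set: {0,1,2,5,6}
  0: ✓
  1: ✓
  2: ✗ unsafe
  5: ✓
  6: ✓
witness against invariant: a·d → 2

Answer: INVARIANT VIOLATED at state 2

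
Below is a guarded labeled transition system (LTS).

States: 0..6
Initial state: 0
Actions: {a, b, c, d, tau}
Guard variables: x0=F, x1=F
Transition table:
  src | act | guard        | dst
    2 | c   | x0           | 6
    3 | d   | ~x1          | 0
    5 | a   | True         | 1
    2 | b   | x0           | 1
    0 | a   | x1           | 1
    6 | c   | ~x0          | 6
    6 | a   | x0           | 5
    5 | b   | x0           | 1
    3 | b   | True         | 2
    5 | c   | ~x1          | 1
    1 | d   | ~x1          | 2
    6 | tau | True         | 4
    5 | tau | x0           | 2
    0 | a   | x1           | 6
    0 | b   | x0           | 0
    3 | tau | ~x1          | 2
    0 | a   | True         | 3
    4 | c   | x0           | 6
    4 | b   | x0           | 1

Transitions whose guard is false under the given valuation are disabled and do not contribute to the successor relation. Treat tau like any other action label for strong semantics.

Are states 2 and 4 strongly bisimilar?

Bisimulation quotient by refinement:
  round 0: {{0,1,2,3,4,5,6}}
  round 1: {{0},{1},{2,4},{3},{5},{6}}
stable after 2 split(s): 6 block(s)
class of 2: {2,4}; class of 4: {2,4}

Answer: BISIMILAR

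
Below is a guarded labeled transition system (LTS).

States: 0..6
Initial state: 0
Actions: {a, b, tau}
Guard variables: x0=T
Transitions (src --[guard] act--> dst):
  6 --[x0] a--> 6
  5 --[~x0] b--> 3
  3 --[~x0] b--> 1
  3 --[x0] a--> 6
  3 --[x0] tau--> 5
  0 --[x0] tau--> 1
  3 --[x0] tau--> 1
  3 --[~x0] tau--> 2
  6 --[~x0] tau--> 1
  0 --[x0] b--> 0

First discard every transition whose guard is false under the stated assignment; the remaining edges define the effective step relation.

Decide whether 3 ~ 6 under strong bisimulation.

Compute ~ classes (split until stable):
  π0 = {{0,1,2,3,4,5,6}}
  π1 = {{0},{1,2,4,5},{3},{6}}
4 equivalence class(es) (converged in 2)
class of 3: {3}; class of 6: {6}

Answer: NOT BISIMILAR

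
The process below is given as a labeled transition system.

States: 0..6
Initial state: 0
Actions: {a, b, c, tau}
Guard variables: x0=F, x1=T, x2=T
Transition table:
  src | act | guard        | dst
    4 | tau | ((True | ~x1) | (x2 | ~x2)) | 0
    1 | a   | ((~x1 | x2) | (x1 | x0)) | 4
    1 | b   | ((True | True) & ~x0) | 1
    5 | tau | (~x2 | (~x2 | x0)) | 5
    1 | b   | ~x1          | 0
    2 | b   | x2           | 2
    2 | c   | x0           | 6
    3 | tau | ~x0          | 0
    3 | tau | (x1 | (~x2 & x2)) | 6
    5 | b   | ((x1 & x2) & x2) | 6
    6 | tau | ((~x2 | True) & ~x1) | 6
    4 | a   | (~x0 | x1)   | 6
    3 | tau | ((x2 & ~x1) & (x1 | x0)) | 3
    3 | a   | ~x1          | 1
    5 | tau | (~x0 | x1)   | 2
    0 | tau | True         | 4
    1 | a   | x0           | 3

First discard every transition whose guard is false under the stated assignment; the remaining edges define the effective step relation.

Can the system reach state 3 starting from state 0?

10 transition(s) survive guard evaluation.
depth 0: {0}
depth 1: {4}  total {0,4}
depth 2: {6}  total {0,4,6}
R = {0,4,6}

Answer: UNREACHABLE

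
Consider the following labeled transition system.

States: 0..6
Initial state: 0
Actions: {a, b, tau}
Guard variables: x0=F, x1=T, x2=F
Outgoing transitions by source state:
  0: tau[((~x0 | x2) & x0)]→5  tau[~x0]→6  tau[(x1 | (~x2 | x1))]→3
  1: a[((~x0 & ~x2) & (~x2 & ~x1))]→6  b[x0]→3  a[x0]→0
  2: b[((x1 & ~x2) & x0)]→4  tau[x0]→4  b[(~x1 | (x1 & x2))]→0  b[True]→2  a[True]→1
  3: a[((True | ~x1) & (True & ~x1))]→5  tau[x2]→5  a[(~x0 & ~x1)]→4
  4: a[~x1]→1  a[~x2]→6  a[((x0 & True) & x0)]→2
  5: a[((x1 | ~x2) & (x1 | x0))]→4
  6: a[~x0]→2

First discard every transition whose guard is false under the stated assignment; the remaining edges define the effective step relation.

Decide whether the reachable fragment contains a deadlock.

Reachable = {0,1,2,3,6}
  0: tau→3  tau→6  [2 exit(s)]
  1: ∅  [deadlock]
  2: a→1  b→2  [2 exit(s)]
  3: ∅  [deadlock]
  6: a→2  [1 exit(s)]
witness 1: tau·a·a

Answer: DEADLOCK at state 1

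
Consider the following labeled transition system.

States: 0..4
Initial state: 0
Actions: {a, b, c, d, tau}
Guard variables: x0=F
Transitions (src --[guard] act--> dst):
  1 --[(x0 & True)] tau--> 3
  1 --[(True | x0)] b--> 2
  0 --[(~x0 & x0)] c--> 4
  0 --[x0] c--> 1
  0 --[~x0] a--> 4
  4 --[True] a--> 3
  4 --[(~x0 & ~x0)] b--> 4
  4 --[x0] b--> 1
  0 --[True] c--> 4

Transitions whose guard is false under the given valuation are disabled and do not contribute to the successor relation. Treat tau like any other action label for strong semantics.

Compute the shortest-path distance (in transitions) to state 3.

Answer: 2

Trace:
BFS to 3:
  Layer 0: {0}
  Layer 1: {4}
  Layer 2: {3}
first hit 3 at d=2 via a·a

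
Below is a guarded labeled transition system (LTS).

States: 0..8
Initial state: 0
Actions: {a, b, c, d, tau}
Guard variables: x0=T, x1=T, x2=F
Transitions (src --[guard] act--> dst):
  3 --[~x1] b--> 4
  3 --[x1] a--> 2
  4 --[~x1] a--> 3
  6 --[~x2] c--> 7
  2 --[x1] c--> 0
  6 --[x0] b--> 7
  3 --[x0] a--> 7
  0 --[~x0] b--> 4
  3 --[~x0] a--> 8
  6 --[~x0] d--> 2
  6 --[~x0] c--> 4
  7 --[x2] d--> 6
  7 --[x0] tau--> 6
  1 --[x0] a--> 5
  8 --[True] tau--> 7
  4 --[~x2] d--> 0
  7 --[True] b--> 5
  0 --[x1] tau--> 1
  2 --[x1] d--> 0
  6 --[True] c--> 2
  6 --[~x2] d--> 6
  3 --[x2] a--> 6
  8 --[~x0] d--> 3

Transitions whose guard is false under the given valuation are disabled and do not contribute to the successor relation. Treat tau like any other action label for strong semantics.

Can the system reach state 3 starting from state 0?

Answer: UNREACHABLE

Analysis:
After dropping false guards: 14 live edges.
L0 = {0}
L1 = {1}  now seen {0,1}
L2 = {5}  now seen {0,1,5}
R = {0,1,5}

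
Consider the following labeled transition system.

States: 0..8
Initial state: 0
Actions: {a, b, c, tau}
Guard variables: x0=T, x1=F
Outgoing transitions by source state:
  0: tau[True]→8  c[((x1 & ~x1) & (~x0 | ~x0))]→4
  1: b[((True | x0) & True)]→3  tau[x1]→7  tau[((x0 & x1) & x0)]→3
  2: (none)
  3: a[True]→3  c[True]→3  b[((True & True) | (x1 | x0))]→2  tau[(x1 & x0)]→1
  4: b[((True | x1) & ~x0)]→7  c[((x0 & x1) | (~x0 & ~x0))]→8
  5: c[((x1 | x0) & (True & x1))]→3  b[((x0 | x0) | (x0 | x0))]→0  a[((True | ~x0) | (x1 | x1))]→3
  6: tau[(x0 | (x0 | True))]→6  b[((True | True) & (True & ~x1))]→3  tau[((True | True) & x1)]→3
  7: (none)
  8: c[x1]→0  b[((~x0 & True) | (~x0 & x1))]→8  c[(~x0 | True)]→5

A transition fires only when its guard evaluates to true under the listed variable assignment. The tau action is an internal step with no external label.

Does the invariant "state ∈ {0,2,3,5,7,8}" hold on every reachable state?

Inv-set: {0,2,3,5,7,8}
R = {0,2,3,5,8}
  0: ok
  2: ok
  3: ok
  5: ok
  8: ok

Answer: INVARIANT HOLDS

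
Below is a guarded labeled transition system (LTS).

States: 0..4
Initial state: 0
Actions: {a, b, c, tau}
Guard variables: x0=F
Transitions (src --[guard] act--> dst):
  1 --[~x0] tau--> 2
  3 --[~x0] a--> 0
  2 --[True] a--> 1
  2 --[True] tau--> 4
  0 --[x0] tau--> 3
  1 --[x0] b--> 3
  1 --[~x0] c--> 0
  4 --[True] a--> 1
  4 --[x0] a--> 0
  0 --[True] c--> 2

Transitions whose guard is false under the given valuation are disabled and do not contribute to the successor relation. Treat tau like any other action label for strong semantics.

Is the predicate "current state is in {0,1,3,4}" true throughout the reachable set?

Answer: INVARIANT VIOLATED at state 2

Working:
Allowed set {0,1,3,4}
R = {0,1,2,4}
  0: ok
  1: ok
  2: ✗ unsafe
  4: ok
counterexample path to 2: c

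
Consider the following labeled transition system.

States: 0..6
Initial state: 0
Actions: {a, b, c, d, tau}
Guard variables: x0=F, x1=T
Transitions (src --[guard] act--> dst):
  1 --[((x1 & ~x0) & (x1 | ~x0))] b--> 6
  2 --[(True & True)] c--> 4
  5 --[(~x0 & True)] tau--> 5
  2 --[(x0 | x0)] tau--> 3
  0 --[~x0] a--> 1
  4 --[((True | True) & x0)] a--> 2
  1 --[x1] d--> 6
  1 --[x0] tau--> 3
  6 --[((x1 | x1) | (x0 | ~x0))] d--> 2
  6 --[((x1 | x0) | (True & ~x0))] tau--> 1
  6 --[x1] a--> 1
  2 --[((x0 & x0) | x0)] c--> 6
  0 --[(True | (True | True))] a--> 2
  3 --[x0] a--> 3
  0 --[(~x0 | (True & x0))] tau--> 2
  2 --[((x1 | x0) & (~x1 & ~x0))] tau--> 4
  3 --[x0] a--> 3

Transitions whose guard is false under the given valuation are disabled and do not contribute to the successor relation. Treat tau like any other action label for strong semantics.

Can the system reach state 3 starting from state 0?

10 transition(s) survive guard evaluation.
Layer 0: {0}
Layer 1: {1,2}  total {0,1,2}
Layer 2: {4,6}  total {0,1,2,4,6}
Reachable = {0,1,2,4,6}

Answer: UNREACHABLE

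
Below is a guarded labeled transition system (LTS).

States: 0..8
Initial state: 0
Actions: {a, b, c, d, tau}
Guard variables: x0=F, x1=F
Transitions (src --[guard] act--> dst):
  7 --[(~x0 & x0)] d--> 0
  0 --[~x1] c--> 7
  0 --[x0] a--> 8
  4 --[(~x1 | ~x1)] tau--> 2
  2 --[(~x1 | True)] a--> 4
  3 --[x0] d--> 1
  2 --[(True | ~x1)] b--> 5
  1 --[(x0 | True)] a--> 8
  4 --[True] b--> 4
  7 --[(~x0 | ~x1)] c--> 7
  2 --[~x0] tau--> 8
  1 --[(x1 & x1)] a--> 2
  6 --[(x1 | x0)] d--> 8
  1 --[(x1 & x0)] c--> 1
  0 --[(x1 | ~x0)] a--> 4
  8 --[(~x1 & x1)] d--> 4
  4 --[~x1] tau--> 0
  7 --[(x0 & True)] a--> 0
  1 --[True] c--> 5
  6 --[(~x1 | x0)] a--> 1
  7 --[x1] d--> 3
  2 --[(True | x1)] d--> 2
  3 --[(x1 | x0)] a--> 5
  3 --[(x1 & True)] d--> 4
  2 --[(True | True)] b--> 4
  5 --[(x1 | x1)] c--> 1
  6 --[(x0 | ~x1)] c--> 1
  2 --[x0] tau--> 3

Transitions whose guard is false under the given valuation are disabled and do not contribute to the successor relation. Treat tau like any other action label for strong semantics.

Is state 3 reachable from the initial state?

After dropping false guards: 15 live edges.
depth 0: {0}
depth 1: {4,7}  total {0,4,7}
depth 2: {2}  total {0,2,4,7}
depth 3: {5,8}  total {0,2,4,5,7,8}
R = {0,2,4,5,7,8}

Answer: UNREACHABLE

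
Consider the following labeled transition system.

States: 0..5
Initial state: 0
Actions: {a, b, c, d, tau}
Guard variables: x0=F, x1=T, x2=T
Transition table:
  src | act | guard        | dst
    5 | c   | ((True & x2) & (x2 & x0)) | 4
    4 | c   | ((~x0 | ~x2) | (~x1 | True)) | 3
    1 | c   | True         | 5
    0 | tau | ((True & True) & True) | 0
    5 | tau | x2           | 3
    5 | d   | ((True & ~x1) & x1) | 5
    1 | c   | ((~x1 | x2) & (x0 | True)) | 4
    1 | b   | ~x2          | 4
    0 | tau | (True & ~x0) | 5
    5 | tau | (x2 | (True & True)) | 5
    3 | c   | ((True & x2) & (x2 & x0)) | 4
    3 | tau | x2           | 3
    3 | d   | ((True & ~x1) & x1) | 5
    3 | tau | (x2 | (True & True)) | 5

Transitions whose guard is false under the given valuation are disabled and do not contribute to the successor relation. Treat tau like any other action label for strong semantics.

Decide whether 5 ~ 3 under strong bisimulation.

Answer: BISIMILAR

Analysis:
Compute ~ classes (split until stable):
  π0 = {{0,1,2,3,4,5}}
  π1 = {{0,3,5},{1,4},{2}}
  π2 = {{0,3,5},{1},{2},{4}}
4 equivalence class(es) (converged in 3)
5∈{0,3,5}, 3∈{0,3,5}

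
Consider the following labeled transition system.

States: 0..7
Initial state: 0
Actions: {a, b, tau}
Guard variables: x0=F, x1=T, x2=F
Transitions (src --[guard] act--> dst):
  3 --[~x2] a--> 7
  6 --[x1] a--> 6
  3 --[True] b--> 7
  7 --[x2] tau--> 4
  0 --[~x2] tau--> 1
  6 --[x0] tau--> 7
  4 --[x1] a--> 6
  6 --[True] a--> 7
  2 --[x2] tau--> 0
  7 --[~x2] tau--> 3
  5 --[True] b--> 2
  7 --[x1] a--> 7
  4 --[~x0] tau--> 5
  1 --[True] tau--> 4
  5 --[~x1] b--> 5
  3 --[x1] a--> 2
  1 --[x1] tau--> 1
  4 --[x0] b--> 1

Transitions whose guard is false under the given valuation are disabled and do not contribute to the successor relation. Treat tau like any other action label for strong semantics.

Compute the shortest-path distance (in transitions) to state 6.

Answer: 3

Analysis:
Breadth-first toward 6:
  depth 0: {0}
  depth 1: {1}
  depth 2: {4}
  depth 3: {5,6}
depth(6)=3, e.g. tau·tau·a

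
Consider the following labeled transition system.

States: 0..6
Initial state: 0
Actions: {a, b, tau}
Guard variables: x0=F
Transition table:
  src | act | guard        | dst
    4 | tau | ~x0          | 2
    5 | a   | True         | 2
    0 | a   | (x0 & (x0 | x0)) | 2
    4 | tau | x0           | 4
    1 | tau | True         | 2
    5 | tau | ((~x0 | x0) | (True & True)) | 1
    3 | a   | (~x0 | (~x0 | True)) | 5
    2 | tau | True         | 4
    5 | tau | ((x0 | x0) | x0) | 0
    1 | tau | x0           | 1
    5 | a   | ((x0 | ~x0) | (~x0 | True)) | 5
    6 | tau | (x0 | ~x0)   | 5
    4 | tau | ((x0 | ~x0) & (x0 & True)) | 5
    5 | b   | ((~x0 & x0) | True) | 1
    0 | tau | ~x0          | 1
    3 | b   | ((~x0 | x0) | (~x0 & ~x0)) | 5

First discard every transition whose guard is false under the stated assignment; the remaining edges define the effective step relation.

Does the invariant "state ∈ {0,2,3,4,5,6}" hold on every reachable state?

Inv-set: {0,2,3,4,5,6}
R = {0,1,2,4}
  0: ✓
  1: outside
  2: ✓
  4: ✓
witness against invariant: tau → 1

Answer: INVARIANT VIOLATED at state 1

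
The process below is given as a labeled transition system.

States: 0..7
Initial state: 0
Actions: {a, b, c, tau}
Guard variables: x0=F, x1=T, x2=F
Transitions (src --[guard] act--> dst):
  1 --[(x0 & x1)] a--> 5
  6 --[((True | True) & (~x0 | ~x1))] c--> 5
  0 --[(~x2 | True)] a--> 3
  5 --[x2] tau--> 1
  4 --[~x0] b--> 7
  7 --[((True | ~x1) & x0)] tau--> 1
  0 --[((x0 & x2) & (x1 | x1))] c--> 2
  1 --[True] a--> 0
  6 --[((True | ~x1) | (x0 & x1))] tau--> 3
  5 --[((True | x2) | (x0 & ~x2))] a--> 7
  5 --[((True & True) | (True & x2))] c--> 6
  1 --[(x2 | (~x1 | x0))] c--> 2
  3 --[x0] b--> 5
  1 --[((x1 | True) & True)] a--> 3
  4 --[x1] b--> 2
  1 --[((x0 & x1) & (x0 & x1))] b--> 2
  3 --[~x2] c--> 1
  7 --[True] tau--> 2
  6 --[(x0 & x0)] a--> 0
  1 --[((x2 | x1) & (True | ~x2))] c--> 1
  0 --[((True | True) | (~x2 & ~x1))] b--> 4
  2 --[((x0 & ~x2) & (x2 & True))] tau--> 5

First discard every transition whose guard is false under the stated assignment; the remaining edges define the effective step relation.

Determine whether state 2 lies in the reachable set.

Guard filter leaves 13 enabled edge(s).
depth 0: {0}
depth 1: {3,4}  total {0,3,4}
depth 2: {1,2,7}  total {0,1,2,3,4,7}
R = {0,1,2,3,4,7}
trace reaching 2: b·b

Answer: REACHABLE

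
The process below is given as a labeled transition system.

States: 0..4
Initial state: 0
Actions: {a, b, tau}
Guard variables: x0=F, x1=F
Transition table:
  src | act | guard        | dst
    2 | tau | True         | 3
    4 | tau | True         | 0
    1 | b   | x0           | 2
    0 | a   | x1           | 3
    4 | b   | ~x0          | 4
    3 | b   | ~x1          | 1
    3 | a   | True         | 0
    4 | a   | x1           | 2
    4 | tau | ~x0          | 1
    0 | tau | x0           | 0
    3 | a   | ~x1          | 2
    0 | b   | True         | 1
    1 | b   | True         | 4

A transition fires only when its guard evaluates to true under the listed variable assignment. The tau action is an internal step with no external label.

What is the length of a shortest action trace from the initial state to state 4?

Answer: 2

Working:
Layered search for 4:
  L0 = {0}
  L1 = {1}
  L2 = {4}
depth(4)=2, e.g. b·b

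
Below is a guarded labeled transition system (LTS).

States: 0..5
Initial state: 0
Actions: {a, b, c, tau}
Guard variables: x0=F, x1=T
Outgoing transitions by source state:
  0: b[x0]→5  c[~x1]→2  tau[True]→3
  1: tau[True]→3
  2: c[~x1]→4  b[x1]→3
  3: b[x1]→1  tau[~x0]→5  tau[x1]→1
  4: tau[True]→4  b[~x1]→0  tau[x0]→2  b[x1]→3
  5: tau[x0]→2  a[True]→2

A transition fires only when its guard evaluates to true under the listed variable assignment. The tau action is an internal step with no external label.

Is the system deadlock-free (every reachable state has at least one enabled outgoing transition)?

Answer: DEADLOCK-FREE

Working:
Reach set: {0,1,2,3,5}
  0: tau→3  [deg 1]
  1: tau→3  [deg 1]
  2: b→3  [deg 1]
  3: b→1  tau→1  tau→5  [deg 3]
  5: a→2  [deg 1]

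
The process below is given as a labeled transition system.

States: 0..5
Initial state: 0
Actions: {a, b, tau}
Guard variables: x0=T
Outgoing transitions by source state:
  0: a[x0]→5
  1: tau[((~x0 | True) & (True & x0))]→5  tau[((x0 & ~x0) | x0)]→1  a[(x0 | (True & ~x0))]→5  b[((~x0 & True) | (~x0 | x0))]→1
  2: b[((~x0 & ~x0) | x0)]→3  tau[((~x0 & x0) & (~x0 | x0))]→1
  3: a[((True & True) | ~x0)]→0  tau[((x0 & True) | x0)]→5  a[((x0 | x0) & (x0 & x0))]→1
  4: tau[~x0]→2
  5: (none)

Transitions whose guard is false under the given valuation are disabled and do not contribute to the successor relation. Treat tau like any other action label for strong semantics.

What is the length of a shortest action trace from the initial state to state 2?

BFS to 2:
  Layer 0: {0}
  Layer 1: {5}
2 never appears.

Answer: UNREACHABLE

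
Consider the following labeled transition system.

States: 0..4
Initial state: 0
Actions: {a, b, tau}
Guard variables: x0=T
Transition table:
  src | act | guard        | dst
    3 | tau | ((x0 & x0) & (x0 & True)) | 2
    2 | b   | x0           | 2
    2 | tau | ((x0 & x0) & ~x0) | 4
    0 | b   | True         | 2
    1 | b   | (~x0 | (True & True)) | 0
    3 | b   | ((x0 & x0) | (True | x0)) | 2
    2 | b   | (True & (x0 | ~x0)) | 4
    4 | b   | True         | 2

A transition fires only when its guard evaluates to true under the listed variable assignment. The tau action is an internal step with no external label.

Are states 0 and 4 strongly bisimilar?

Answer: BISIMILAR

Working:
Compute ~ classes (split until stable):
  round 0: {{0,1,2,3,4}}
  round 1: {{0,1,2,4},{3}}
2 equivalence class(es) (converged in 2)
class of 0: {0,1,2,4}; class of 4: {0,1,2,4}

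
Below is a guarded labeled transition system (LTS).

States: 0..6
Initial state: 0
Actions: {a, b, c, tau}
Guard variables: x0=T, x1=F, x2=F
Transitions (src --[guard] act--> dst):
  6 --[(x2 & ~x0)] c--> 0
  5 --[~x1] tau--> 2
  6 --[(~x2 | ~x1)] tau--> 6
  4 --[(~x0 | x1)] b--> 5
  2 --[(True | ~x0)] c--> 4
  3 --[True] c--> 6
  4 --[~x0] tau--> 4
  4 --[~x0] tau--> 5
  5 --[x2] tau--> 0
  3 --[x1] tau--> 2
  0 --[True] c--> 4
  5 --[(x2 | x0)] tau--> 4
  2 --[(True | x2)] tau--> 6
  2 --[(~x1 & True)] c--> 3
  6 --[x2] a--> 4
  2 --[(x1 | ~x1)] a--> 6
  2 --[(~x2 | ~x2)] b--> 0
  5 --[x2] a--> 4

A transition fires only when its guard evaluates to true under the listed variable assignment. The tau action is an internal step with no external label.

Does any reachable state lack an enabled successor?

Answer: DEADLOCK at state 4

Trace:
Reach set: {0,4}
  0: c→4  [1 exit(s)]
  4: ∅  [STUCK]
trace reaching 4: c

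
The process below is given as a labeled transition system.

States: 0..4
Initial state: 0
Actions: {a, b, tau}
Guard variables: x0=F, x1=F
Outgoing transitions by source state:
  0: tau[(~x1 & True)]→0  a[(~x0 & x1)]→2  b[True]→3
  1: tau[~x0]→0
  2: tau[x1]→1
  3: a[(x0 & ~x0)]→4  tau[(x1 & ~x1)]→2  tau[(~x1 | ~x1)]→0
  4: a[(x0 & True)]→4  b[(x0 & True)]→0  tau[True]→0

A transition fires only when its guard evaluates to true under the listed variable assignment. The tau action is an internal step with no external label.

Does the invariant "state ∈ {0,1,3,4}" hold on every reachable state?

Answer: INVARIANT HOLDS

Working:
Safe = {0,1,3,4}
R = {0,3}
  0: ✓
  3: ✓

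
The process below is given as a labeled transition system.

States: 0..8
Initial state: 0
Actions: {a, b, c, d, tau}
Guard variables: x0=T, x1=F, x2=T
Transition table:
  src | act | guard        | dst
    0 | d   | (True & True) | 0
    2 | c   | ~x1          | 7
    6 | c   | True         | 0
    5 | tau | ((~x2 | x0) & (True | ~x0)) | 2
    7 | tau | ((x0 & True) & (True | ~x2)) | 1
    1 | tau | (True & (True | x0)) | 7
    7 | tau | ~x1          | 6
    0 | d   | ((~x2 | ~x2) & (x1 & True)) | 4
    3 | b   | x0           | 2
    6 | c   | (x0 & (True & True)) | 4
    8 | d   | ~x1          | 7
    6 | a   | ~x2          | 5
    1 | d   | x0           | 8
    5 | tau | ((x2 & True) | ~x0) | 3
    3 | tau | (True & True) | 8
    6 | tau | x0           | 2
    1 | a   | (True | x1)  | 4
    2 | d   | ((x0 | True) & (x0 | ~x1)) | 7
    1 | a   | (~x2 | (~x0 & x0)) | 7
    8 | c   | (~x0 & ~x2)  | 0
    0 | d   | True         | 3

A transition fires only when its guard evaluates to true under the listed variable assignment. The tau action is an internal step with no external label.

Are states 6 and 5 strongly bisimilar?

Refine partition for ~:
  π0 = {{0,1,2,3,4,5,6,7,8}}
  π1 = {{0,8},{1},{2},{3},{4},{5,7},{6}}
  π2 = {{0},{1},{2},{3},{4},{5},{6},{7},{8}}
stable after 3 split(s): 9 block(s)
6∈{6}, 5∈{5}

Answer: NOT BISIMILAR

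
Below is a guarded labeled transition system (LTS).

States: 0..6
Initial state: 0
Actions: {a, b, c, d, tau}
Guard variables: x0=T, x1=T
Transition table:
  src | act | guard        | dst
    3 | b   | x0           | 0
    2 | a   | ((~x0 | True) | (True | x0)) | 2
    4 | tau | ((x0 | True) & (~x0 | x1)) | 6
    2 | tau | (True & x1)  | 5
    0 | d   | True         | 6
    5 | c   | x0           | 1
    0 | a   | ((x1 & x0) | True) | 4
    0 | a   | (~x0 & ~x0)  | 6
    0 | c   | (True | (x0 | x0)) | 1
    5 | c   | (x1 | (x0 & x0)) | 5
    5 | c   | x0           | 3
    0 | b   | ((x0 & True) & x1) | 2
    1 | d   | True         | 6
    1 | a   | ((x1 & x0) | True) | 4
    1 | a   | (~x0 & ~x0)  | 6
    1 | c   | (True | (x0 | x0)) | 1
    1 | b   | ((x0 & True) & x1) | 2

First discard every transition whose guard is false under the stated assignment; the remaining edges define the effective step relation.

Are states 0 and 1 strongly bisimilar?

Refine partition for ~:
  π0 = {{0,1,2,3,4,5,6}}
  π1 = {{0,1},{2},{3},{4},{5},{6}}
stable after 2 split(s): 6 block(s)
class of 0: {0,1}; class of 1: {0,1}

Answer: BISIMILAR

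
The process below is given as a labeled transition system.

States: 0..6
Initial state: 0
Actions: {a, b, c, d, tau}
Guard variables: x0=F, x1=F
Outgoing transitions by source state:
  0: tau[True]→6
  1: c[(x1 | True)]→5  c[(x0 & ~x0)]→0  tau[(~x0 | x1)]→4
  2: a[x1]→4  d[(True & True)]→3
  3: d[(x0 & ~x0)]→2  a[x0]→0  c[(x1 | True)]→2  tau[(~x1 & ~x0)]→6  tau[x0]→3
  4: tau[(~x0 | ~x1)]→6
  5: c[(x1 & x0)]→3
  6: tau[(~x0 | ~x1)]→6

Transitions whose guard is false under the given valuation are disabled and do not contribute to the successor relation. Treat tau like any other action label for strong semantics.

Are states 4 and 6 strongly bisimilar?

Bisimulation quotient by refinement:
  P[0] = {{0,1,2,3,4,5,6}}
  P[1] = {{0,4,6},{1,3},{2},{5}}
  P[2] = {{0,4,6},{1},{2},{3},{5}}
Fixed point at round 3; 5 class(es).
class of 4: {0,4,6}; class of 6: {0,4,6}

Answer: BISIMILAR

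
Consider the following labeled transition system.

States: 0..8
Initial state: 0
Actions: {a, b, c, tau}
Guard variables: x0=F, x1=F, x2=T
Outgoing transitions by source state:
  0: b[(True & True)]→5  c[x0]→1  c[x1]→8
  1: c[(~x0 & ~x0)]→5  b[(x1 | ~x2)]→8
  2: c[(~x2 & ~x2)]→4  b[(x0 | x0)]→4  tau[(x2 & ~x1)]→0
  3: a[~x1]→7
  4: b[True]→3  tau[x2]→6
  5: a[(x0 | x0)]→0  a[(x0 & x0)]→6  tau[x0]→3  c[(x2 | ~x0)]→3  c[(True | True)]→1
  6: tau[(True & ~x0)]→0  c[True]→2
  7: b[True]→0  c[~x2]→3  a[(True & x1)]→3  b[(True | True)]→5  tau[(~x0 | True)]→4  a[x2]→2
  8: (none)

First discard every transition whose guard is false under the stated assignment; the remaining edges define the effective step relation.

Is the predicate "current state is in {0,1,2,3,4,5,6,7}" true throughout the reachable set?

Answer: INVARIANT HOLDS

Analysis:
Allowed set {0,1,2,3,4,5,6,7}
Reach set: {0,1,2,3,4,5,6,7}
  0: ok
  1: ok
  2: ok
  3: ok
  4: ok
  5: ok
  6: ok
  7: ok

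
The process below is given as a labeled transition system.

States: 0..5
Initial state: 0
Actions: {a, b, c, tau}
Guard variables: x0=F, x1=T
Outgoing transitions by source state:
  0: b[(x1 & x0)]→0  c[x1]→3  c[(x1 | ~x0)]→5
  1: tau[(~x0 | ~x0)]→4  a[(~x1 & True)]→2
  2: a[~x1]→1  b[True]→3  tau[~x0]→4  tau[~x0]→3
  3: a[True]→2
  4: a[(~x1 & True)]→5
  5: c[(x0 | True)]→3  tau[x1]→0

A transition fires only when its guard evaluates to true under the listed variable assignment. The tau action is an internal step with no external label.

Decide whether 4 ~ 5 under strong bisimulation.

Compute ~ classes (split until stable):
  π0 = {{0,1,2,3,4,5}}
  π1 = {{0},{1},{2},{3},{4},{5}}
stable after 2 split(s): 6 block(s)
[4]={4}  [5]={5}

Answer: NOT BISIMILAR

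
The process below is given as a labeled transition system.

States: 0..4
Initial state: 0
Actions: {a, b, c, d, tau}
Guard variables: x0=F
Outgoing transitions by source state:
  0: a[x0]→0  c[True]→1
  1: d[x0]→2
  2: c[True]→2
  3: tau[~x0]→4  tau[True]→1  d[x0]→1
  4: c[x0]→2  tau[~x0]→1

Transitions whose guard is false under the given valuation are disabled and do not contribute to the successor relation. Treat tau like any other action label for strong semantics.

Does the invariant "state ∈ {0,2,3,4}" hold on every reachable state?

Safe = {0,2,3,4}
Reach set: {0,1}
  0: ok
  1: VIOLATES
counterexample path to 1: c

Answer: INVARIANT VIOLATED at state 1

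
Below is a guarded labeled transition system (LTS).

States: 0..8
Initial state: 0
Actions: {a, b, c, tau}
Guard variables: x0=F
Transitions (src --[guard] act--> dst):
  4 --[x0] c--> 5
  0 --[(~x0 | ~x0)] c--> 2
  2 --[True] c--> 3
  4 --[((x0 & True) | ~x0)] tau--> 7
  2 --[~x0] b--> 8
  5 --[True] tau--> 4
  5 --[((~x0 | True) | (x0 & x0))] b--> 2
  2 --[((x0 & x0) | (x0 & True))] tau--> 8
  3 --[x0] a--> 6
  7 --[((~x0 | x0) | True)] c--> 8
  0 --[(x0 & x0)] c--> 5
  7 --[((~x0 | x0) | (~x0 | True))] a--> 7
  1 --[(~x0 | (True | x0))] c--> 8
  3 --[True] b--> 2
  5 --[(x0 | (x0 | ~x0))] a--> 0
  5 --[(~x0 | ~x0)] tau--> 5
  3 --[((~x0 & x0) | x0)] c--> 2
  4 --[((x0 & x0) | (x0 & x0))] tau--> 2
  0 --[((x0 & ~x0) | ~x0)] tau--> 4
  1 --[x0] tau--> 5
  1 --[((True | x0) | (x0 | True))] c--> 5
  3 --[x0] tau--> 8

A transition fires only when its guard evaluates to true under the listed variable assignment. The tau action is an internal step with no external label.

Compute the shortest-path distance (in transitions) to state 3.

Answer: 2

Trace:
Breadth-first toward 3:
  depth 0: {0}
  depth 1: {2,4}
  depth 2: {3,7,8}
3 enters at depth 2; path c·c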